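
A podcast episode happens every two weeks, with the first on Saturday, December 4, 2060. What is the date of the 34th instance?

The 34th occurrence is 33 intervals after the first: 33 × 14 = 462 days after December 4, 2060.
December has 31 days — 27 days to the end of December leaves 435.
2061 has 365 days (70 left).
January has 31 days (39 left).
February has 28 days (11 left).
11 days into March → March 11, 2062.

March 11, 2062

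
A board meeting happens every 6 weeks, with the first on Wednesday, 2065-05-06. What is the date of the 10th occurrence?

2066-05-19

The 10th occurrence is 9 intervals after the first: 9 × 42 = 378 days after 2065-05-06.
May has 31 days — 25 days to the end of May leaves 353.
June has 30 days (323 left).
July has 31 days (292 left).
August has 31 days (261 left).
September has 30 days (231 left).
October has 31 days (200 left).
November has 30 days (170 left).
December has 31 days (139 left).
January has 31 days (108 left).
February has 28 days (80 left).
March has 31 days (49 left).
April has 30 days (19 left).
19 days into May → 2066-05-19.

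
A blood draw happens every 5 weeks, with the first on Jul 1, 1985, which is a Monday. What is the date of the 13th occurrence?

The 13th occurrence is 12 intervals after the first: 12 × 35 = 420 days after Jul 1, 1985.
Jul has 31 days — 30 days to the end of Jul leaves 390.
Aug has 31 days (359 left).
Sep has 30 days (329 left).
Oct has 31 days (298 left).
Nov has 30 days (268 left).
Dec has 31 days (237 left).
Jan has 31 days (206 left).
Feb has 28 days (178 left).
Mar has 31 days (147 left).
Apr has 30 days (117 left).
May has 31 days (86 left).
Jun has 30 days (56 left).
Jul has 31 days (25 left).
25 days into Aug → Aug 25, 1986.

Aug 25, 1986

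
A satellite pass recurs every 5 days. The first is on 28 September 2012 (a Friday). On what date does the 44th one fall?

The 44th occurrence is 43 intervals after the first: 43 × 5 = 215 days after 28 September 2012.
September has 30 days — 2 days to the end of September leaves 213.
October has 31 days (182 left).
November has 30 days (152 left).
December has 31 days (121 left).
January has 31 days (90 left).
February has 28 days (62 left).
March has 31 days (31 left).
April has 30 days (1 left).
1 day into May → 1 May 2013.

1 May 2013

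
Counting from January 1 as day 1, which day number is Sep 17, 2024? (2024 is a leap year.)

261

Days in months before Sep: 31 + 29 + 31 + 30 + 31 + 30 + 31 + 31 = 244.
Plus 17 days into Sep → day 261.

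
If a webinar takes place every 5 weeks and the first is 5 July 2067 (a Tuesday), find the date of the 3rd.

13 September 2067

The 3rd occurrence is 2 intervals after the first: 2 × 35 = 70 days after 5 July 2067.
July has 31 days — 26 days to the end of July leaves 44.
August has 31 days (13 left).
13 days into September → 13 September 2067.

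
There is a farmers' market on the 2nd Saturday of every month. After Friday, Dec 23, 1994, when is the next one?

Jan 14, 1995

Dec 1994 starts on a Thursday; its first Saturday is the 3rd, so the 2nd Saturday is the 10th — Dec 10, 1994.
That is not after Dec 23, 1994, so look at Jan 1995.
Jan 1995 starts on a Sunday; its first Saturday is the 7th, so the 2nd Saturday is the 14th — Jan 14, 1995.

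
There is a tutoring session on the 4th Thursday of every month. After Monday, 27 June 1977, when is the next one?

June 1977 starts on a Wednesday; its first Thursday is the 2nd, so the 4th Thursday is the 23rd — 23 June 1977.
That is not after 27 June 1977, so look at July 1977.
July 1977 starts on a Friday; its first Thursday is the 7th, so the 4th Thursday is the 28th — 28 July 1977.

28 July 1977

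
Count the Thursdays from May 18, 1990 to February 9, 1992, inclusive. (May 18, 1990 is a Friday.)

90

May 18, 1990 is a Friday; the first Thursday on or after it is May 24, 1990 (6 days later).
From May 24, 1990 to February 9, 1992: 221 + 365 + 40 = 626 days (rest of 1990, 1991, to February 9, 1992 in 1992).
626 ÷ 7 = 89 full weeks with remainder 3, so 89 more Thursdays after the first → 90.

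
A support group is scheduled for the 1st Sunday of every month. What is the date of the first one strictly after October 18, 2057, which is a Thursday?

November 4, 2057

October 2057 starts on a Monday, so its 1st Sunday is October 7, 2057 (6 days in).
That is not after October 18, 2057, so look at November 2057.
November 2057 starts on a Thursday, so its 1st Sunday is November 4, 2057 (3 days in).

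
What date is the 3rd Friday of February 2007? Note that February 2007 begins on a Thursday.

February 2007 begins on a Thursday, so the first Friday is February 2 (1 day later).
The 3rd Friday is 2 weeks later: 2 + 14 = 16.

February 16, 2007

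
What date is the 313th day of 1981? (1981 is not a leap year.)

January has 31 days (313 − 31 = 282 remain).
February has 28 days (282 − 28 = 254 remain).
March has 31 days (254 − 31 = 223 remain).
April has 30 days (223 − 30 = 193 remain).
May has 31 days (193 − 31 = 162 remain).
June has 30 days (162 − 30 = 132 remain).
July has 31 days (132 − 31 = 101 remain).
August has 31 days (101 − 31 = 70 remain).
September has 30 days (70 − 30 = 40 remain).
October has 31 days (40 − 31 = 9 remain).
9 into November → November 9.

1981-11-09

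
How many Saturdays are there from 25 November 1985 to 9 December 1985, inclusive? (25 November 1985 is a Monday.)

25 November 1985 is a Monday; the first Saturday on or after it is 30 November 1985 (5 days later).
From 30 November 1985 to 9 December 1985: 0 + 9 = 9 days (rest of November, December).
9 ÷ 7 = 1 full weeks with remainder 2, so 1 more Saturdays after the first → 2.

2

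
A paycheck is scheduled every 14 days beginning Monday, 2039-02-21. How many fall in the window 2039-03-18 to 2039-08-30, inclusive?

Occurrences land 14·i days after 2039-02-21 for i = 0, 1, 2, …
2039-03-18 is 25 days after the start; 25 ÷ 14 = 1 remainder 11; since the remainder is 11, round up to i = 2. First occurrence in the window: #3 on 2039-03-21 (2×14 = 28 days in).
2039-08-30 is 190 days after the start; 190 ÷ 14 = 13 remainder 8. Last occurrence in the window: #14 on 2039-08-22.
Occurrences #3 through #14: 12 in total.

12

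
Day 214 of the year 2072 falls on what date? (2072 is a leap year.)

Jan has 31 days (214 − 31 = 183 remain).
Feb has 29 days (183 − 29 = 154 remain).
Mar has 31 days (154 − 31 = 123 remain).
Apr has 30 days (123 − 30 = 93 remain).
May has 31 days (93 − 31 = 62 remain).
Jun has 30 days (62 − 30 = 32 remain).
Jul has 31 days (32 − 31 = 1 remain).
1 into Aug → Aug 1.

Aug 1, 2072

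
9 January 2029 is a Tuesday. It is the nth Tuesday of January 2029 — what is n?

Day 9 falls in week ⌈9/7⌉ of the month.
Days 1–7 hold the 1st Tuesday, 8–14 the 2nd, 15–21 the 3rd, 22–28 the 4th, 29–31 the 5th.
9 is in the range for the 2nd.

2nd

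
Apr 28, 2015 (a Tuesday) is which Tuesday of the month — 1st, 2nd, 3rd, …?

4th

Day 28 falls in week ⌈28/7⌉ of the month.
Days 1–7 hold the 1st Tuesday, 8–14 the 2nd, 15–21 the 3rd, 22–28 the 4th, 29–31 the 5th.
28 is in the range for the 4th.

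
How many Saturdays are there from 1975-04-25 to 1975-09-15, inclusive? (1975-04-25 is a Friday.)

21

1975-04-25 is a Friday; the first Saturday on or after it is 1975-04-26 (1 day later).
From 1975-04-26 to 1975-09-15: 4 + 31 + 30 + 31 + 31 + 15 = 142 days (rest of April, May, June, July, August, September).
142 ÷ 7 = 20 full weeks with remainder 2, so 20 more Saturdays after the first → 21.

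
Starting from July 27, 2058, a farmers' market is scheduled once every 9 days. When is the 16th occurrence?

The 16th occurrence is 15 intervals after the first: 15 × 9 = 135 days after July 27, 2058.
July has 31 days — 4 days to the end of July leaves 131.
August has 31 days (100 left).
September has 30 days (70 left).
October has 31 days (39 left).
November has 30 days (9 left).
9 days into December → December 9, 2058.

December 9, 2058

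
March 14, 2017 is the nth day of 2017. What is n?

Days in months before March: 31 + 28 = 59.
Plus 14 days into March → day 73.

73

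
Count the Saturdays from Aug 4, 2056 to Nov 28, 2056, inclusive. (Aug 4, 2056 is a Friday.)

Aug 4, 2056 is a Friday; the first Saturday on or after it is Aug 5, 2056 (1 day later).
From Aug 5, 2056 to Nov 28, 2056: 26 + 30 + 31 + 28 = 115 days (rest of Aug, Sep, Oct, Nov).
115 ÷ 7 = 16 full weeks with remainder 3, so 16 more Saturdays after the first → 17.

17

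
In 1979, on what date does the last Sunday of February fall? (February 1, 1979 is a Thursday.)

1979-02-25

February 1979 begins on a Thursday, so the first Sunday is February 4 (3 days later).
February 1979 has 28 days. Adding weeks: 4, 11, 18, 25 — the last one ≤ 28 is the 25th.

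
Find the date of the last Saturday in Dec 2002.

Dec 28, 2002

The first Saturday of Dec 2002 is Dec 7.
Dec 2002 has 31 days. Adding weeks: 7, 14, 21, 28 — the last one ≤ 31 is the 28th.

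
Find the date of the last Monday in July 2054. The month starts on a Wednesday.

July 2054 begins on a Wednesday, so the first Monday is July 6 (5 days later).
July 2054 has 31 days. Adding weeks: 6, 13, 20, 27 — the last one ≤ 31 is the 27th.

July 27, 2054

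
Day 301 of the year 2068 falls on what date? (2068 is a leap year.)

27 October 2068

January has 31 days (301 − 31 = 270 remain).
February has 29 days (270 − 29 = 241 remain).
March has 31 days (241 − 31 = 210 remain).
April has 30 days (210 − 30 = 180 remain).
May has 31 days (180 − 31 = 149 remain).
June has 30 days (149 − 30 = 119 remain).
July has 31 days (119 − 31 = 88 remain).
August has 31 days (88 − 31 = 57 remain).
September has 30 days (57 − 30 = 27 remain).
27 into October → October 27.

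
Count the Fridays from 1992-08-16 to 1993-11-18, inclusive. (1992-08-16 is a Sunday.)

1992-08-16 is a Sunday; the first Friday on or after it is 1992-08-21 (5 days later).
From 1992-08-21 to 1993-11-18: 132 + 322 = 454 days (rest of 1992, to 1993-11-18 in 1993).
454 ÷ 7 = 64 full weeks with remainder 6, so 64 more Fridays after the first → 65.

65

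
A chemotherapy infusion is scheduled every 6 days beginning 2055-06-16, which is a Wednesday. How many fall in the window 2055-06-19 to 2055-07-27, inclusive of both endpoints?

Occurrences land 6·i days after 2055-06-16 for i = 0, 1, 2, …
2055-06-19 is 3 days after the start; 3 ÷ 6 = 0 remainder 3; since the remainder is 3, round up to i = 1. First occurrence in the window: #2 on 2055-06-22 (1×6 = 6 days in).
2055-07-27 is 41 days after the start; 41 ÷ 6 = 6 remainder 5. Last occurrence in the window: #7 on 2055-07-22.
Occurrences #2 through #7: 6 in total.

6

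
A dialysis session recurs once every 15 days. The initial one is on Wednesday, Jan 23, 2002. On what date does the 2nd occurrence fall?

The 2nd occurrence is 1 interval after the first: 1 × 15 = 15 days after Jan 23, 2002.
Jan has 31 days — 8 days to the end of Jan leaves 7.
7 days into Feb → Feb 7, 2002.

Feb 7, 2002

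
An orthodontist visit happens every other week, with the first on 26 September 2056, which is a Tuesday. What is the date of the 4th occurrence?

7 November 2056

The 4th occurrence is 3 intervals after the first: 3 × 14 = 42 days after 26 September 2056.
September has 30 days — 4 days to the end of September leaves 38.
October has 31 days (7 left).
7 days into November → 7 November 2056.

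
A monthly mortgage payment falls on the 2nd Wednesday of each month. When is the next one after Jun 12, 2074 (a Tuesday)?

Jun 2074 starts on a Friday; its first Wednesday is the 6th, so the 2nd Wednesday is the 13th — Jun 13, 2074.
Jun 13, 2074 is after Jun 12, 2074, so that is the next one.

Jun 13, 2074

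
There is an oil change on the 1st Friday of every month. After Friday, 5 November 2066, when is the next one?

3 December 2066

November 2066 starts on a Monday, so its 1st Friday is 5 November 2066 (4 days in).
That is not after 5 November 2066, so look at December 2066.
December 2066 starts on a Wednesday, so its 1st Friday is 3 December 2066 (2 days in).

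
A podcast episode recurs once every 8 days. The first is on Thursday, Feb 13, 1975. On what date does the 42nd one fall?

The 42nd occurrence is 41 intervals after the first: 41 × 8 = 328 days after Feb 13, 1975.
Feb has 28 days — 15 days to the end of Feb leaves 313.
Mar has 31 days (282 left).
Apr has 30 days (252 left).
May has 31 days (221 left).
Jun has 30 days (191 left).
Jul has 31 days (160 left).
Aug has 31 days (129 left).
Sep has 30 days (99 left).
Oct has 31 days (68 left).
Nov has 30 days (38 left).
Dec has 31 days (7 left).
7 days into Jan → Jan 7, 1976.

Jan 7, 1976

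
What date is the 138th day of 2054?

May 18, 2054

Jan has 31 days (138 − 31 = 107 remain).
Feb has 28 days (107 − 28 = 79 remain).
Mar has 31 days (79 − 31 = 48 remain).
Apr has 30 days (48 − 30 = 18 remain).
18 into May → May 18.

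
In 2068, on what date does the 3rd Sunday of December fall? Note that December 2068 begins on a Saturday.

2068-12-16

December 2068 begins on a Saturday, so the first Sunday is December 2 (1 day later).
The 3rd Sunday is 2 weeks later: 2 + 14 = 16.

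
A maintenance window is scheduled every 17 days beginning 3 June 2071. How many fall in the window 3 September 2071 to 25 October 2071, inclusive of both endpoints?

Occurrences land 17·i days after 3 June 2071 for i = 0, 1, 2, …
3 September 2071 is 92 days after the start; 92 ÷ 17 = 5 remainder 7; since the remainder is 7, round up to i = 6. First occurrence in the window: #7 on 13 September 2071 (6×17 = 102 days in).
25 October 2071 is 144 days after the start; 144 ÷ 17 = 8 remainder 8. Last occurrence in the window: #9 on 17 October 2071.
Occurrences #7 through #9: 3 in total.

3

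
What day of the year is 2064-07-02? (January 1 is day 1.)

184

Days in months before July: 31 + 29 + 31 + 30 + 31 + 30 = 182.
Plus 2 days into July → day 184.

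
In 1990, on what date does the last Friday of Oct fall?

Oct 26, 1990

The first Friday of Oct 1990 is Oct 5.
Oct 1990 has 31 days. Adding weeks: 5, 12, 19, 26 — the last one ≤ 31 is the 26th.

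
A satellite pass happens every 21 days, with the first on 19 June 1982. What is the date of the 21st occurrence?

13 August 1983

The 21st occurrence is 20 intervals after the first: 20 × 21 = 420 days after 19 June 1982.
June has 30 days — 11 days to the end of June leaves 409.
From end of June to end of 1982 is 184 days (225 left).
January has 31 days (194 left).
February has 28 days (166 left).
March has 31 days (135 left).
April has 30 days (105 left).
May has 31 days (74 left).
June has 30 days (44 left).
July has 31 days (13 left).
13 days into August → 13 August 1983.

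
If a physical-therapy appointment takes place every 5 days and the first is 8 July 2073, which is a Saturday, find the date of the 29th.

The 29th occurrence is 28 intervals after the first: 28 × 5 = 140 days after 8 July 2073.
July has 31 days — 23 days to the end of July leaves 117.
August has 31 days (86 left).
September has 30 days (56 left).
October has 31 days (25 left).
25 days into November → 25 November 2073.

25 November 2073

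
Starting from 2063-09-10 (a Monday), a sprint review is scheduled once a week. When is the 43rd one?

2064-06-30

The 43rd occurrence is 42 intervals after the first: 42 × 7 = 294 days after 2063-09-10.
September has 30 days — 20 days to the end of September leaves 274.
October has 31 days (243 left).
November has 30 days (213 left).
December has 31 days (182 left).
January has 31 days (151 left).
February has 29 days (122 left).
March has 31 days (91 left).
April has 30 days (61 left).
May has 31 days (30 left).
30 days into June → 2064-06-30.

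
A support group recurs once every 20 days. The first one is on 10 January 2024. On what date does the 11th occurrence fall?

The 11th occurrence is 10 intervals after the first: 10 × 20 = 200 days after 10 January 2024.
January has 31 days — 21 days to the end of January leaves 179.
February has 29 days (150 left).
March has 31 days (119 left).
April has 30 days (89 left).
May has 31 days (58 left).
June has 30 days (28 left).
28 days into July → 28 July 2024.

28 July 2024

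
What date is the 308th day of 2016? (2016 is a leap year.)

January has 31 days (308 − 31 = 277 remain).
February has 29 days (277 − 29 = 248 remain).
March has 31 days (248 − 31 = 217 remain).
April has 30 days (217 − 30 = 187 remain).
May has 31 days (187 − 31 = 156 remain).
June has 30 days (156 − 30 = 126 remain).
July has 31 days (126 − 31 = 95 remain).
August has 31 days (95 − 31 = 64 remain).
September has 30 days (64 − 30 = 34 remain).
October has 31 days (34 − 31 = 3 remain).
3 into November → November 3.

November 3, 2016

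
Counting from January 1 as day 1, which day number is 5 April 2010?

Days in months before April: 31 + 28 + 31 = 90.
Plus 5 days into April → day 95.

95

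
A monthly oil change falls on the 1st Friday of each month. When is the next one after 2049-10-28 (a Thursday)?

October 2049 starts on a Friday, so its 1st Friday is 2049-10-01.
That is not after 2049-10-28, so look at November 2049.
November 2049 starts on a Monday, so its 1st Friday is 2049-11-05 (4 days in).

2049-11-05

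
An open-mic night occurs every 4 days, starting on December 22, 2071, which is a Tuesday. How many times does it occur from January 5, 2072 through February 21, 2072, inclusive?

Occurrences land 4·i days after December 22, 2071 for i = 0, 1, 2, …
January 5, 2072 is 14 days after the start; 14 ÷ 4 = 3 remainder 2; since the remainder is 2, round up to i = 4. First occurrence in the window: #5 on January 7, 2072 (4×4 = 16 days in).
February 21, 2072 is 61 days after the start; 61 ÷ 4 = 15 remainder 1. Last occurrence in the window: #16 on February 20, 2072.
Occurrences #5 through #16: 12 in total.

12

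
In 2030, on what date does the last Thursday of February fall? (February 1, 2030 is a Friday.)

February 2030 begins on a Friday, so the first Thursday is February 7 (6 days later).
February 2030 has 28 days. Adding weeks: 7, 14, 21, 28 — the last one ≤ 28 is the 28th.

28 February 2030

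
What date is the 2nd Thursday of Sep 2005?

Sep 8, 2005

Sep 2005 begins on a Thursday, so the first Thursday is Sep 1.
The 2nd Thursday is 1 weeks later: 1 + 7 = 8.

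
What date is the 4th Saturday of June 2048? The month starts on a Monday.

2048-06-27

June 2048 begins on a Monday, so the first Saturday is June 6 (5 days later).
The 4th Saturday is 3 weeks later: 6 + 21 = 27.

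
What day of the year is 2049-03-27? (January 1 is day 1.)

Days in months before March: 31 + 28 = 59.
Plus 27 days into March → day 86.

86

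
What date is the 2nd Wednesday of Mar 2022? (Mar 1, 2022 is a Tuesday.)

Mar 2022 begins on a Tuesday, so the first Wednesday is Mar 2 (1 day later).
The 2nd Wednesday is 1 weeks later: 2 + 7 = 9.

Mar 9, 2022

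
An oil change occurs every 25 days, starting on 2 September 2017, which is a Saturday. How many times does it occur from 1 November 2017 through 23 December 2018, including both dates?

Occurrences land 25·i days after 2 September 2017 for i = 0, 1, 2, …
1 November 2017 is 60 days after the start; 60 ÷ 25 = 2 remainder 10; since the remainder is 10, round up to i = 3. First occurrence in the window: #4 on 16 November 2017 (3×25 = 75 days in).
23 December 2018 is 477 days after the start; 477 ÷ 25 = 19 remainder 2. Last occurrence in the window: #20 on 21 December 2018.
Occurrences #4 through #20: 17 in total.

17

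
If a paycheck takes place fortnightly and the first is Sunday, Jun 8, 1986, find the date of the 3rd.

The 3rd occurrence is 2 intervals after the first: 2 × 14 = 28 days after Jun 8, 1986.
Jun has 30 days — 22 days to the end of Jun leaves 6.
6 days into Jul → Jul 6, 1986.

Jul 6, 1986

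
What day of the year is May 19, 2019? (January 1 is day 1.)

139

Days in months before May: 31 + 28 + 31 + 30 = 120.
Plus 19 days into May → day 139.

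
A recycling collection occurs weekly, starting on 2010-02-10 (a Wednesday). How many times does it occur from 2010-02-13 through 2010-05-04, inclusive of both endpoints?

11

Occurrences land 7·i days after 2010-02-10 for i = 0, 1, 2, …
2010-02-13 is 3 days after the start; 3 ÷ 7 = 0 remainder 3; since the remainder is 3, round up to i = 1. First occurrence in the window: #2 on 2010-02-17 (1×7 = 7 days in).
2010-05-04 is 83 days after the start; 83 ÷ 7 = 11 remainder 6. Last occurrence in the window: #12 on 2010-04-28.
Occurrences #2 through #12: 11 in total.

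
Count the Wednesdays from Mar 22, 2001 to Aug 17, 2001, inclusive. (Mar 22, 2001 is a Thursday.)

21

Mar 22, 2001 is a Thursday; the first Wednesday on or after it is Mar 28, 2001 (6 days later).
From Mar 28, 2001 to Aug 17, 2001: 3 + 30 + 31 + 30 + 31 + 17 = 142 days (rest of Mar, Apr, May, Jun, Jul, Aug).
142 ÷ 7 = 20 full weeks with remainder 2, so 20 more Wednesdays after the first → 21.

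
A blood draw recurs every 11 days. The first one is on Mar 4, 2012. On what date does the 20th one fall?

Sep 29, 2012

The 20th occurrence is 19 intervals after the first: 19 × 11 = 209 days after Mar 4, 2012.
Mar has 31 days — 27 days to the end of Mar leaves 182.
Apr has 30 days (152 left).
May has 31 days (121 left).
Jun has 30 days (91 left).
Jul has 31 days (60 left).
Aug has 31 days (29 left).
29 days into Sep → Sep 29, 2012.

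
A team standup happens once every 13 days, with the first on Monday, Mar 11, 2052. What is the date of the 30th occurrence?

The 30th occurrence is 29 intervals after the first: 29 × 13 = 377 days after Mar 11, 2052.
Mar has 31 days — 20 days to the end of Mar leaves 357.
Apr has 30 days (327 left).
May has 31 days (296 left).
Jun has 30 days (266 left).
Jul has 31 days (235 left).
Aug has 31 days (204 left).
Sep has 30 days (174 left).
Oct has 31 days (143 left).
Nov has 30 days (113 left).
Dec has 31 days (82 left).
Jan has 31 days (51 left).
Feb has 28 days (23 left).
23 days into Mar → Mar 23, 2053.

Mar 23, 2053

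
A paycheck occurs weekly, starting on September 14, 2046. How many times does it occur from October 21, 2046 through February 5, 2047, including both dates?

Occurrences land 7·i days after September 14, 2046 for i = 0, 1, 2, …
October 21, 2046 is 37 days after the start; 37 ÷ 7 = 5 remainder 2; since the remainder is 2, round up to i = 6. First occurrence in the window: #7 on October 26, 2046 (6×7 = 42 days in).
February 5, 2047 is 144 days after the start; 144 ÷ 7 = 20 remainder 4. Last occurrence in the window: #21 on February 1, 2047.
Occurrences #7 through #21: 15 in total.

15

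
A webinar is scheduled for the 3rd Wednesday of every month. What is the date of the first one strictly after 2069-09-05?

September 2069 starts on a Sunday; its first Wednesday is the 4th, so the 3rd Wednesday is the 18th — 2069-09-18.
2069-09-18 is after 2069-09-05, so that is the next one.

2069-09-18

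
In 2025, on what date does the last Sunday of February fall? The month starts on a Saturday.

February 23, 2025

February 2025 begins on a Saturday, so the first Sunday is February 2 (1 day later).
February 2025 has 28 days. Adding weeks: 2, 9, 16, 23 — the last one ≤ 28 is the 23rd.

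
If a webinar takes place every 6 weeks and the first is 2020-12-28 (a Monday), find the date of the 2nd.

2021-02-08

The 2nd occurrence is 1 interval after the first: 1 × 42 = 42 days after 2020-12-28.
December has 31 days — 3 days to the end of December leaves 39.
January has 31 days (8 left).
8 days into February → 2021-02-08.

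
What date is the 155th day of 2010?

June 4, 2010

January has 31 days (155 − 31 = 124 remain).
February has 28 days (124 − 28 = 96 remain).
March has 31 days (96 − 31 = 65 remain).
April has 30 days (65 − 30 = 35 remain).
May has 31 days (35 − 31 = 4 remain).
4 into June → June 4.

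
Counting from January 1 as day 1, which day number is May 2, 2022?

Days in months before May: 31 + 28 + 31 + 30 = 120.
Plus 2 days into May → day 122.

122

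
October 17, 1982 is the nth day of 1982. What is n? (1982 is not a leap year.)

290

Days in months before October: 31 + 28 + 31 + 30 + 31 + 30 + 31 + 31 + 30 = 273.
Plus 17 days into October → day 290.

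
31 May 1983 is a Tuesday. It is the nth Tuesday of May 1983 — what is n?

Day 31 falls in week ⌈31/7⌉ of the month.
Days 1–7 hold the 1st Tuesday, 8–14 the 2nd, 15–21 the 3rd, 22–28 the 4th, 29–31 the 5th.
31 is in the range for the 5th.

5th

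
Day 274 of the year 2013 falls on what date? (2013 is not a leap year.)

1 October 2013

January has 31 days (274 − 31 = 243 remain).
February has 28 days (243 − 28 = 215 remain).
March has 31 days (215 − 31 = 184 remain).
April has 30 days (184 − 30 = 154 remain).
May has 31 days (154 − 31 = 123 remain).
June has 30 days (123 − 30 = 93 remain).
July has 31 days (93 − 31 = 62 remain).
August has 31 days (62 − 31 = 31 remain).
September has 30 days (31 − 30 = 1 remain).
1 into October → October 1.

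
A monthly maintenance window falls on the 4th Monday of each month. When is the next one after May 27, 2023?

Jun 26, 2023

May 2023 starts on a Monday; its first Monday is the 1st, so the 4th Monday is the 22nd — May 22, 2023.
That is not after May 27, 2023, so look at Jun 2023.
Jun 2023 starts on a Thursday; its first Monday is the 5th, so the 4th Monday is the 26th — Jun 26, 2023.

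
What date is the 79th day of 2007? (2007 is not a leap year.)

January has 31 days (79 − 31 = 48 remain).
February has 28 days (48 − 28 = 20 remain).
20 into March → March 20.

March 20, 2007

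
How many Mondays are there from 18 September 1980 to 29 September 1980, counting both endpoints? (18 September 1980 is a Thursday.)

18 September 1980 is a Thursday; the first Monday on or after it is 22 September 1980 (4 days later).
From 22 September 1980 to 29 September 1980 is 29 − 22 = 7 days.
7 ÷ 7 = 1 full weeks with remainder 0, so 1 more Mondays after the first → 2.

2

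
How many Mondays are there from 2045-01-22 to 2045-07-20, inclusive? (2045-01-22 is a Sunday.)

2045-01-22 is a Sunday; the first Monday on or after it is 2045-01-23 (1 day later).
From 2045-01-23 to 2045-07-20: 8 + 28 + 31 + 30 + 31 + 30 + 20 = 178 days (rest of January, February, March, April, May, June, July).
178 ÷ 7 = 25 full weeks with remainder 3, so 25 more Mondays after the first → 26.

26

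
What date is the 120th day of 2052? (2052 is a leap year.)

January has 31 days (120 − 31 = 89 remain).
February has 29 days (89 − 29 = 60 remain).
March has 31 days (60 − 31 = 29 remain).
29 into April → April 29.

2052-04-29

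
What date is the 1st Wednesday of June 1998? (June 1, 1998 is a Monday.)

June 1998 begins on a Monday, so the first Wednesday is June 3 (2 days later).

1998-06-03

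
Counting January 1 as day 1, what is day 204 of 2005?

Jul 23, 2005

Jan has 31 days (204 − 31 = 173 remain).
Feb has 28 days (173 − 28 = 145 remain).
Mar has 31 days (145 − 31 = 114 remain).
Apr has 30 days (114 − 30 = 84 remain).
May has 31 days (84 − 31 = 53 remain).
Jun has 30 days (53 − 30 = 23 remain).
23 into Jul → Jul 23.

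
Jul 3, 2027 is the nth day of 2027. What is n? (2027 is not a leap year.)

184

Days in months before Jul: 31 + 28 + 31 + 30 + 31 + 30 = 181.
Plus 3 days into Jul → day 184.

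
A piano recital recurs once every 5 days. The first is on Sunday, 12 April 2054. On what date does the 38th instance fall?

14 October 2054

The 38th occurrence is 37 intervals after the first: 37 × 5 = 185 days after 12 April 2054.
April has 30 days — 18 days to the end of April leaves 167.
May has 31 days (136 left).
June has 30 days (106 left).
July has 31 days (75 left).
August has 31 days (44 left).
September has 30 days (14 left).
14 days into October → 14 October 2054.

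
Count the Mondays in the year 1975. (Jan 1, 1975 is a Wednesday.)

Jan 1, 1975 is a Wednesday; the first Monday on or after it is Jan 6, 1975 (5 days later).
From Jan 6, 1975 to Dec 31, 1975: 25 + 28 + 31 + 30 + 31 + 30 + 31 + 31 + 30 + 31 + 30 + 31 = 359 days (rest of Jan, Feb, Mar, Apr, May, Jun, Jul, Aug, Sep, Oct, Nov, Dec).
359 ÷ 7 = 51 full weeks with remainder 2, so 51 more Mondays after the first → 52.

52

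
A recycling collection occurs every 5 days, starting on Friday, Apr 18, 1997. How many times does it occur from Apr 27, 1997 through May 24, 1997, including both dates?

Occurrences land 5·i days after Apr 18, 1997 for i = 0, 1, 2, …
Apr 27, 1997 is 9 days after the start; 9 ÷ 5 = 1 remainder 4; since the remainder is 4, round up to i = 2. First occurrence in the window: #3 on Apr 28, 1997 (2×5 = 10 days in).
May 24, 1997 is 36 days after the start; 36 ÷ 5 = 7 remainder 1. Last occurrence in the window: #8 on May 23, 1997.
Occurrences #3 through #8: 6 in total.

6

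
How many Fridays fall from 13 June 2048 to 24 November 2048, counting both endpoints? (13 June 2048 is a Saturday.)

23

13 June 2048 is a Saturday; the first Friday on or after it is 19 June 2048 (6 days later).
From 19 June 2048 to 24 November 2048: 11 + 31 + 31 + 30 + 31 + 24 = 158 days (rest of June, July, August, September, October, November).
158 ÷ 7 = 22 full weeks with remainder 4, so 22 more Fridays after the first → 23.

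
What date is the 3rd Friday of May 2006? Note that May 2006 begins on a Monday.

2006-05-19

May 2006 begins on a Monday, so the first Friday is May 5 (4 days later).
The 3rd Friday is 2 weeks later: 5 + 14 = 19.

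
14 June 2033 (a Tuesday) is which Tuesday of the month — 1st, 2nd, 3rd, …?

Day 14 falls in week ⌈14/7⌉ of the month.
Days 1–7 hold the 1st Tuesday, 8–14 the 2nd, 15–21 the 3rd, 22–28 the 4th, 29–31 the 5th.
14 is in the range for the 2nd.

2nd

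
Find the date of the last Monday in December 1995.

December 25, 1995

The first Monday of December 1995 is December 4.
December 1995 has 31 days. Adding weeks: 4, 11, 18, 25 — the last one ≤ 31 is the 25th.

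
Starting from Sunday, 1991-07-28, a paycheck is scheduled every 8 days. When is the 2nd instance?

The 2nd occurrence is 1 interval after the first: 1 × 8 = 8 days after 1991-07-28.
July has 31 days — 3 days to the end of July leaves 5.
5 days into August → 1991-08-05.

1991-08-05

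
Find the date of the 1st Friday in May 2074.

May 2074 begins on a Tuesday, so the first Friday is May 4 (3 days later).

May 4, 2074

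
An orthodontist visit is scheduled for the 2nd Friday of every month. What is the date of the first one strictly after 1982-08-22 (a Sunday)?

1982-09-10

August 1982 starts on a Sunday; its first Friday is the 6th, so the 2nd Friday is the 13th — 1982-08-13.
That is not after 1982-08-22, so look at September 1982.
September 1982 starts on a Wednesday; its first Friday is the 3rd, so the 2nd Friday is the 10th — 1982-09-10.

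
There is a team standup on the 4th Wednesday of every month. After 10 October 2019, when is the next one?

23 October 2019

October 2019 starts on a Tuesday; its first Wednesday is the 2nd, so the 4th Wednesday is the 23rd — 23 October 2019.
23 October 2019 is after 10 October 2019, so that is the next one.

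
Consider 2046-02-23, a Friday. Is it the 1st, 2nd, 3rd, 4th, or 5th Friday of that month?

4th

Day 23 falls in week ⌈23/7⌉ of the month.
Days 1–7 hold the 1st Friday, 8–14 the 2nd, 15–21 the 3rd, 22–28 the 4th, 29–31 the 5th.
23 is in the range for the 4th.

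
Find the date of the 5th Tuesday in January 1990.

January 30, 1990

January 1990 begins on a Monday, so the first Tuesday is January 2 (1 day later).
The 5th Tuesday is 4 weeks later: 2 + 28 = 30.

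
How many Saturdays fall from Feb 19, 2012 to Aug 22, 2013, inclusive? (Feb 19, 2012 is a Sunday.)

Feb 19, 2012 is a Sunday; the first Saturday on or after it is Feb 25, 2012 (6 days later).
From Feb 25, 2012 to Aug 22, 2013: 310 + 234 = 544 days (rest of 2012, to Aug 22, 2013 in 2013).
544 ÷ 7 = 77 full weeks with remainder 5, so 77 more Saturdays after the first → 78.

78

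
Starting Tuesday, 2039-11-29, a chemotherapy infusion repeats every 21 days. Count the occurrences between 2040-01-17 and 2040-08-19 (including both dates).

10

Occurrences land 21·i days after 2039-11-29 for i = 0, 1, 2, …
2040-01-17 is 49 days after the start; 49 ÷ 21 = 2 remainder 7; since the remainder is 7, round up to i = 3. First occurrence in the window: #4 on 2040-01-31 (3×21 = 63 days in).
2040-08-19 is 264 days after the start; 264 ÷ 21 = 12 remainder 12. Last occurrence in the window: #13 on 2040-08-07.
Occurrences #4 through #13: 10 in total.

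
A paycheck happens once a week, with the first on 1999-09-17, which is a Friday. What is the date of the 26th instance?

2000-03-10

The 26th occurrence is 25 intervals after the first: 25 × 7 = 175 days after 1999-09-17.
September has 30 days — 13 days to the end of September leaves 162.
October has 31 days (131 left).
November has 30 days (101 left).
December has 31 days (70 left).
January has 31 days (39 left).
February has 29 days (10 left).
10 days into March → 2000-03-10.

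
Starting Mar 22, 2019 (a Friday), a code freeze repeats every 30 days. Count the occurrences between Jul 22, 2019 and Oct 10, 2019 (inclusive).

2

Occurrences land 30·i days after Mar 22, 2019 for i = 0, 1, 2, …
Jul 22, 2019 is 122 days after the start; 122 ÷ 30 = 4 remainder 2; since the remainder is 2, round up to i = 5. First occurrence in the window: #6 on Aug 19, 2019 (5×30 = 150 days in).
Oct 10, 2019 is 202 days after the start; 202 ÷ 30 = 6 remainder 22. Last occurrence in the window: #7 on Sep 18, 2019.
Occurrences #6 through #7: 2 in total.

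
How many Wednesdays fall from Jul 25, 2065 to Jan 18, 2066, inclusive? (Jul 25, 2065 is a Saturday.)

Jul 25, 2065 is a Saturday; the first Wednesday on or after it is Jul 29, 2065 (4 days later).
From Jul 29, 2065 to Jan 18, 2066: 2 + 31 + 30 + 31 + 30 + 31 + 18 = 173 days (rest of Jul, Aug, Sep, Oct, Nov, Dec, Jan).
173 ÷ 7 = 24 full weeks with remainder 5, so 24 more Wednesdays after the first → 25.

25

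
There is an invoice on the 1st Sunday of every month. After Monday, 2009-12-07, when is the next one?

2010-01-03

December 2009 starts on a Tuesday, so its 1st Sunday is 2009-12-06 (5 days in).
That is not after 2009-12-07, so look at January 2010.
January 2010 starts on a Friday, so its 1st Sunday is 2010-01-03 (2 days in).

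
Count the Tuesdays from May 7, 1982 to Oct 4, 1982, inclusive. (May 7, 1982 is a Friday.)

21

May 7, 1982 is a Friday; the first Tuesday on or after it is May 11, 1982 (4 days later).
From May 11, 1982 to Oct 4, 1982: 20 + 30 + 31 + 31 + 30 + 4 = 146 days (rest of May, Jun, Jul, Aug, Sep, Oct).
146 ÷ 7 = 20 full weeks with remainder 6, so 20 more Tuesdays after the first → 21.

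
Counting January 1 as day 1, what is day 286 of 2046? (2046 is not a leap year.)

Jan has 31 days (286 − 31 = 255 remain).
Feb has 28 days (255 − 28 = 227 remain).
Mar has 31 days (227 − 31 = 196 remain).
Apr has 30 days (196 − 30 = 166 remain).
May has 31 days (166 − 31 = 135 remain).
Jun has 30 days (135 − 30 = 105 remain).
Jul has 31 days (105 − 31 = 74 remain).
Aug has 31 days (74 − 31 = 43 remain).
Sep has 30 days (43 − 30 = 13 remain).
13 into Oct → Oct 13.

Oct 13, 2046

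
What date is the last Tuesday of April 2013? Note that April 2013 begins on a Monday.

April 2013 begins on a Monday, so the first Tuesday is April 2 (1 day later).
April 2013 has 30 days. Adding weeks: 2, 9, 16, 23, 30 — the last one ≤ 30 is the 30th.

30 April 2013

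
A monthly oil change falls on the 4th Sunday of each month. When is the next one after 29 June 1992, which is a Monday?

June 1992 starts on a Monday; its first Sunday is the 7th, so the 4th Sunday is the 28th — 28 June 1992.
That is not after 29 June 1992, so look at July 1992.
July 1992 starts on a Wednesday; its first Sunday is the 5th, so the 4th Sunday is the 26th — 26 July 1992.

26 July 1992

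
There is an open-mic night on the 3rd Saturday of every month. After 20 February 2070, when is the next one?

15 March 2070

February 2070 starts on a Saturday; its first Saturday is the 1st, so the 3rd Saturday is the 15th — 15 February 2070.
That is not after 20 February 2070, so look at March 2070.
March 2070 starts on a Saturday; its first Saturday is the 1st, so the 3rd Saturday is the 15th — 15 March 2070.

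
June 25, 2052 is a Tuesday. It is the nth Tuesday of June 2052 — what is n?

4th

Day 25 falls in week ⌈25/7⌉ of the month.
Days 1–7 hold the 1st Tuesday, 8–14 the 2nd, 15–21 the 3rd, 22–28 the 4th, 29–31 the 5th.
25 is in the range for the 4th.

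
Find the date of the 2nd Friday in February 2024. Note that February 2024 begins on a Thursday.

February 2024 begins on a Thursday, so the first Friday is February 2 (1 day later).
The 2nd Friday is 1 weeks later: 2 + 7 = 9.

2024-02-09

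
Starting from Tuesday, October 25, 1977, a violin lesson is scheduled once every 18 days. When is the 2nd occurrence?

The 2nd occurrence is 1 interval after the first: 1 × 18 = 18 days after October 25, 1977.
October has 31 days — 6 days to the end of October leaves 12.
12 days into November → November 12, 1977.

November 12, 1977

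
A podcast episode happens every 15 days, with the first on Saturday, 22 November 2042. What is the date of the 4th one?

The 4th occurrence is 3 intervals after the first: 3 × 15 = 45 days after 22 November 2042.
November has 30 days — 8 days to the end of November leaves 37.
December has 31 days (6 left).
6 days into January → 6 January 2043.

6 January 2043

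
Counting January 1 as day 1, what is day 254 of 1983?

11 September 1983

January has 31 days (254 − 31 = 223 remain).
February has 28 days (223 − 28 = 195 remain).
March has 31 days (195 − 31 = 164 remain).
April has 30 days (164 − 30 = 134 remain).
May has 31 days (134 − 31 = 103 remain).
June has 30 days (103 − 30 = 73 remain).
July has 31 days (73 − 31 = 42 remain).
August has 31 days (42 − 31 = 11 remain).
11 into September → September 11.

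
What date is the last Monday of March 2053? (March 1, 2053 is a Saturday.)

31 March 2053

March 2053 begins on a Saturday, so the first Monday is March 3 (2 days later).
March 2053 has 31 days. Adding weeks: 3, 10, 17, 24, 31 — the last one ≤ 31 is the 31st.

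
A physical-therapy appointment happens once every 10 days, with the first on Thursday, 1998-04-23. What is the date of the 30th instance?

1999-02-07

The 30th occurrence is 29 intervals after the first: 29 × 10 = 290 days after 1998-04-23.
April has 30 days — 7 days to the end of April leaves 283.
May has 31 days (252 left).
June has 30 days (222 left).
July has 31 days (191 left).
August has 31 days (160 left).
September has 30 days (130 left).
October has 31 days (99 left).
November has 30 days (69 left).
December has 31 days (38 left).
January has 31 days (7 left).
7 days into February → 1999-02-07.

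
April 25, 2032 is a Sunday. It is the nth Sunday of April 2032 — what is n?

Day 25 falls in week ⌈25/7⌉ of the month.
Days 1–7 hold the 1st Sunday, 8–14 the 2nd, 15–21 the 3rd, 22–28 the 4th, 29–31 the 5th.
25 is in the range for the 4th.

4th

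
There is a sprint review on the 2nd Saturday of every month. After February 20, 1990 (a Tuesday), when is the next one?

February 1990 starts on a Thursday; its first Saturday is the 3rd, so the 2nd Saturday is the 10th — February 10, 1990.
That is not after February 20, 1990, so look at March 1990.
March 1990 starts on a Thursday; its first Saturday is the 3rd, so the 2nd Saturday is the 10th — March 10, 1990.

March 10, 1990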